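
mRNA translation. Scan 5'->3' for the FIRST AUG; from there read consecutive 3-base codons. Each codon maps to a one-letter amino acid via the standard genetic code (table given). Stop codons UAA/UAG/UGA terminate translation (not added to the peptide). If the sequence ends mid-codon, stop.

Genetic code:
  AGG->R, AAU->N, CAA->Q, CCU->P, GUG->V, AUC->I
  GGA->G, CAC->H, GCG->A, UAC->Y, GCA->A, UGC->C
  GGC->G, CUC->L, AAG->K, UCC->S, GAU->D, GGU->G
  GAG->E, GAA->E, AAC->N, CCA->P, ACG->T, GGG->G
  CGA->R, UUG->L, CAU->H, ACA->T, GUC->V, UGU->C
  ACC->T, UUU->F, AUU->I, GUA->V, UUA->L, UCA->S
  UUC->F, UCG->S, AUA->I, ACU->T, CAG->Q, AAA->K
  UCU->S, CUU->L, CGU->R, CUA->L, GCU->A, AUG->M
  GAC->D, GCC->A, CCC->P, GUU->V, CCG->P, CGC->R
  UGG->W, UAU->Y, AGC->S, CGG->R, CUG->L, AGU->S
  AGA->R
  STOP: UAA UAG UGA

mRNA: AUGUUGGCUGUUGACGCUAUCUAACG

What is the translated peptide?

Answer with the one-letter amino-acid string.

start AUG at pos 0
pos 0: AUG -> M; peptide=M
pos 3: UUG -> L; peptide=ML
pos 6: GCU -> A; peptide=MLA
pos 9: GUU -> V; peptide=MLAV
pos 12: GAC -> D; peptide=MLAVD
pos 15: GCU -> A; peptide=MLAVDA
pos 18: AUC -> I; peptide=MLAVDAI
pos 21: UAA -> STOP

Answer: MLAVDAI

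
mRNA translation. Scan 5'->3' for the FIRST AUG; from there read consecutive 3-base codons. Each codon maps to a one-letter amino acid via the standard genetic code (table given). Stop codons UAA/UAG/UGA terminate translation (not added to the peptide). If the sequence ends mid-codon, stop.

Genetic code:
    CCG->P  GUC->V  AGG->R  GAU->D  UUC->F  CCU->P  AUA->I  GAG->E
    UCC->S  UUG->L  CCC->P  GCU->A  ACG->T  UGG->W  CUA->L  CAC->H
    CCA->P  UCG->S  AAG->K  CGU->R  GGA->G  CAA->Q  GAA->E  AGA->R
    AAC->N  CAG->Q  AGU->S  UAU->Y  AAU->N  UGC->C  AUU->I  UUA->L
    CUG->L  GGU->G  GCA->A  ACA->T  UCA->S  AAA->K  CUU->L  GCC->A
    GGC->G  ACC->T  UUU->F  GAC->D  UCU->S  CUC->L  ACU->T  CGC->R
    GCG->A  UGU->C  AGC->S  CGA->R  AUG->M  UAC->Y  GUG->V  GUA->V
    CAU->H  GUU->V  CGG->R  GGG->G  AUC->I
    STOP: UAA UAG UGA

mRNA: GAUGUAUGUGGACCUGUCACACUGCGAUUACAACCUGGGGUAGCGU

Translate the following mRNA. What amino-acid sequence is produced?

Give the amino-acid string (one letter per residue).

start AUG at pos 1
pos 1: AUG -> M; peptide=M
pos 4: UAU -> Y; peptide=MY
pos 7: GUG -> V; peptide=MYV
pos 10: GAC -> D; peptide=MYVD
pos 13: CUG -> L; peptide=MYVDL
pos 16: UCA -> S; peptide=MYVDLS
pos 19: CAC -> H; peptide=MYVDLSH
pos 22: UGC -> C; peptide=MYVDLSHC
pos 25: GAU -> D; peptide=MYVDLSHCD
pos 28: UAC -> Y; peptide=MYVDLSHCDY
pos 31: AAC -> N; peptide=MYVDLSHCDYN
pos 34: CUG -> L; peptide=MYVDLSHCDYNL
pos 37: GGG -> G; peptide=MYVDLSHCDYNLG
pos 40: UAG -> STOP

Answer: MYVDLSHCDYNLG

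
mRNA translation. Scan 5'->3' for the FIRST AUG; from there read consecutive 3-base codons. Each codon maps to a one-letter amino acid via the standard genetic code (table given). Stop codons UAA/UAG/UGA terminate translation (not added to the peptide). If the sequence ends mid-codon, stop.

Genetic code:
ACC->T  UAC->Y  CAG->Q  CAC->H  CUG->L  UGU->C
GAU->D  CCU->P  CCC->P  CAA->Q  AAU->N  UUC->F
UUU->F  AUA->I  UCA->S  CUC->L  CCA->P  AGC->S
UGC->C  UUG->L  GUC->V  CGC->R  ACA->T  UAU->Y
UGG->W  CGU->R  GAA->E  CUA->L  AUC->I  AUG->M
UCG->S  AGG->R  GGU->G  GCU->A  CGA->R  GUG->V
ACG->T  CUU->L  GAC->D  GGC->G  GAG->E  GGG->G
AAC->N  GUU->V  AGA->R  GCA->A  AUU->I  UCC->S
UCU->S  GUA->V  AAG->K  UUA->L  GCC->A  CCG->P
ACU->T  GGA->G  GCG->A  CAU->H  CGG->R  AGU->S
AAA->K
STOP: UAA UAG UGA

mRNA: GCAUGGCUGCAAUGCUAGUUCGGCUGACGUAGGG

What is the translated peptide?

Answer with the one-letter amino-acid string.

Answer: MAAMLVRLT

Derivation:
start AUG at pos 2
pos 2: AUG -> M; peptide=M
pos 5: GCU -> A; peptide=MA
pos 8: GCA -> A; peptide=MAA
pos 11: AUG -> M; peptide=MAAM
pos 14: CUA -> L; peptide=MAAML
pos 17: GUU -> V; peptide=MAAMLV
pos 20: CGG -> R; peptide=MAAMLVR
pos 23: CUG -> L; peptide=MAAMLVRL
pos 26: ACG -> T; peptide=MAAMLVRLT
pos 29: UAG -> STOP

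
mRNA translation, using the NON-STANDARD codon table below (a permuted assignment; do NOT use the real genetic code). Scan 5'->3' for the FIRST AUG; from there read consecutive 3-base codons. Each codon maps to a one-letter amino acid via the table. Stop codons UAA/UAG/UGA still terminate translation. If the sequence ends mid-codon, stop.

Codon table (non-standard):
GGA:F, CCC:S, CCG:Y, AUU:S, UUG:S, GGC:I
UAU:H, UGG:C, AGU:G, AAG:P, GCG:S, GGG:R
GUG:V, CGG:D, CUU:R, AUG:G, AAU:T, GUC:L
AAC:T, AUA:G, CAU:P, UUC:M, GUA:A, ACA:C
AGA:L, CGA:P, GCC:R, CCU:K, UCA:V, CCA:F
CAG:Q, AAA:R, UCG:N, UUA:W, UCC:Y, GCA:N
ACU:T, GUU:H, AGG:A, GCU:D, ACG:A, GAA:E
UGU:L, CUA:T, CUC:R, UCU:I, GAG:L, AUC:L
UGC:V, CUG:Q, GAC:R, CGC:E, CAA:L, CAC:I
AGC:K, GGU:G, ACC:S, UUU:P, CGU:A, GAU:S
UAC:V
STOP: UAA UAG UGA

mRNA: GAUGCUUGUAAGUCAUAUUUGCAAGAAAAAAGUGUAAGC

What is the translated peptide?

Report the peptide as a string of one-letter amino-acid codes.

start AUG at pos 1
pos 1: AUG -> G; peptide=G
pos 4: CUU -> R; peptide=GR
pos 7: GUA -> A; peptide=GRA
pos 10: AGU -> G; peptide=GRAG
pos 13: CAU -> P; peptide=GRAGP
pos 16: AUU -> S; peptide=GRAGPS
pos 19: UGC -> V; peptide=GRAGPSV
pos 22: AAG -> P; peptide=GRAGPSVP
pos 25: AAA -> R; peptide=GRAGPSVPR
pos 28: AAA -> R; peptide=GRAGPSVPRR
pos 31: GUG -> V; peptide=GRAGPSVPRRV
pos 34: UAA -> STOP

Answer: GRAGPSVPRRV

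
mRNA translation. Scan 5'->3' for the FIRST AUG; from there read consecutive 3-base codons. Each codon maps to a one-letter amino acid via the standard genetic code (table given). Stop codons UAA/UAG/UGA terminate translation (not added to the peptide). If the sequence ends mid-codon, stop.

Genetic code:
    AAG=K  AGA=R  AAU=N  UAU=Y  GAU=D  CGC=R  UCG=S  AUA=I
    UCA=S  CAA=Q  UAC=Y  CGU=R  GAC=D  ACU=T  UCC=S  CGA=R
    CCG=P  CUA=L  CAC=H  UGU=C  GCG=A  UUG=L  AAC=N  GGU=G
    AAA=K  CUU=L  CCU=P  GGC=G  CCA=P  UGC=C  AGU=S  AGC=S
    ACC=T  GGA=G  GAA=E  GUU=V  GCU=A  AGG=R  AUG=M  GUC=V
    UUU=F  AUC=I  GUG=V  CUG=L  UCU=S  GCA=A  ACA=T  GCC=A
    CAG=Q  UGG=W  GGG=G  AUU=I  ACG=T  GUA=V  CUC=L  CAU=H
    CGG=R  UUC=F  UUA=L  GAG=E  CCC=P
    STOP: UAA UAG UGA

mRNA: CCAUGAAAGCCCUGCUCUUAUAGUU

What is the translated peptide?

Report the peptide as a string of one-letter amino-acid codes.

Answer: MKALLL

Derivation:
start AUG at pos 2
pos 2: AUG -> M; peptide=M
pos 5: AAA -> K; peptide=MK
pos 8: GCC -> A; peptide=MKA
pos 11: CUG -> L; peptide=MKAL
pos 14: CUC -> L; peptide=MKALL
pos 17: UUA -> L; peptide=MKALLL
pos 20: UAG -> STOP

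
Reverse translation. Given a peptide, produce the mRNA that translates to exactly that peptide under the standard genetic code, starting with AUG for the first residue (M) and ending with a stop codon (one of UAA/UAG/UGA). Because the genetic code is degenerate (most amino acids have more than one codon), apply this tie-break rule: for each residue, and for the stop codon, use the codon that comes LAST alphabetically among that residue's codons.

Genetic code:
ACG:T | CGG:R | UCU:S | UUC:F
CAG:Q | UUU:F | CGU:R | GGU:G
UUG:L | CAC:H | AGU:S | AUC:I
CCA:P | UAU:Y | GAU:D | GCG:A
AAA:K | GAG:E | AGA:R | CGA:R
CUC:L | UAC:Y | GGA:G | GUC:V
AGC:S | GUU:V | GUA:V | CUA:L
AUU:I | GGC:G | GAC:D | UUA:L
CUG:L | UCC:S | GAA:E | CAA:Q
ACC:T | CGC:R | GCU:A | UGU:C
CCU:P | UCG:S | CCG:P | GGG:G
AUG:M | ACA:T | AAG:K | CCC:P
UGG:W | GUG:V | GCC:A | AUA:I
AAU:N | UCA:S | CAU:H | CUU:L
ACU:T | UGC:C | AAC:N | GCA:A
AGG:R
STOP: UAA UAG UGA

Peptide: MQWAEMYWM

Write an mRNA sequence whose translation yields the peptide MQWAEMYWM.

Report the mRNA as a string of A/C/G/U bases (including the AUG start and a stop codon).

residue 1: M -> AUG (start codon)
residue 2: Q codons sorted = CAA,CAG -> pick last = CAG
residue 3: W -> UGG (only codon)
residue 4: A codons sorted = GCA,GCC,GCG,GCU -> pick last = GCU
residue 5: E codons sorted = GAA,GAG -> pick last = GAG
residue 6: M -> AUG (only codon)
residue 7: Y codons sorted = UAC,UAU -> pick last = UAU
residue 8: W -> UGG (only codon)
residue 9: M -> AUG (only codon)
terminator: stop codons sorted = UAA,UAG,UGA -> pick last = UGA

Answer: mRNA: AUGCAGUGGGCUGAGAUGUAUUGGAUGUGA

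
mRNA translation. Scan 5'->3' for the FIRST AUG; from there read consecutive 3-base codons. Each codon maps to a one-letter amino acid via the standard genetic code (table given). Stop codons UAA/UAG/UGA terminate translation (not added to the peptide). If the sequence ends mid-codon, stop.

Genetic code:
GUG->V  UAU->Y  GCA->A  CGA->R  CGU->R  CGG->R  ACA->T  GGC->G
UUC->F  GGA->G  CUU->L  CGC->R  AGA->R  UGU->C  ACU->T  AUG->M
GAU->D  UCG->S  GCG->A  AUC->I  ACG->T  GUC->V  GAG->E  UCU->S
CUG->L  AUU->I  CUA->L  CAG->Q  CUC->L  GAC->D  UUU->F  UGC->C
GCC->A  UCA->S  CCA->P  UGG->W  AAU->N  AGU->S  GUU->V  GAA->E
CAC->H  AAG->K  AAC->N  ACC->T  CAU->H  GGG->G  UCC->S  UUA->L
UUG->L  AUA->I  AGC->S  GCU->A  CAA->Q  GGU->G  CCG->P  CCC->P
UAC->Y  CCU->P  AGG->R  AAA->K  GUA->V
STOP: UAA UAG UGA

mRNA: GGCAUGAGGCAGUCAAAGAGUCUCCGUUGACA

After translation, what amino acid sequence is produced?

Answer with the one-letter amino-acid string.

Answer: MRQSKSLR

Derivation:
start AUG at pos 3
pos 3: AUG -> M; peptide=M
pos 6: AGG -> R; peptide=MR
pos 9: CAG -> Q; peptide=MRQ
pos 12: UCA -> S; peptide=MRQS
pos 15: AAG -> K; peptide=MRQSK
pos 18: AGU -> S; peptide=MRQSKS
pos 21: CUC -> L; peptide=MRQSKSL
pos 24: CGU -> R; peptide=MRQSKSLR
pos 27: UGA -> STOP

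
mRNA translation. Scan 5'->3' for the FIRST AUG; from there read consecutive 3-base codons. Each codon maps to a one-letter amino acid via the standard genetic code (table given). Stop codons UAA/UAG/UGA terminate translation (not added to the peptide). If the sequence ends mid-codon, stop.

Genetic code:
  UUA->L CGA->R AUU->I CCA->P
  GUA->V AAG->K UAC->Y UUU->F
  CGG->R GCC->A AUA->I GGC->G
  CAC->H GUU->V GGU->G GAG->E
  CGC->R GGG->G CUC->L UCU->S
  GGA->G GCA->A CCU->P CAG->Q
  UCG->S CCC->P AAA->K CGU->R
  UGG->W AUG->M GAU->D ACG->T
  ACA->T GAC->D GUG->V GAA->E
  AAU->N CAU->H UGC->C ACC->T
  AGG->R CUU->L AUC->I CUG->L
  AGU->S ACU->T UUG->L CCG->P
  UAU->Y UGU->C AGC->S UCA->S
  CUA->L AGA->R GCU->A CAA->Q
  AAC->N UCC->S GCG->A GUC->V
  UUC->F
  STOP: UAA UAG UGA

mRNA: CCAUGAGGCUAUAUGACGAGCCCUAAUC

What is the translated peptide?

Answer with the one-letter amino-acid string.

start AUG at pos 2
pos 2: AUG -> M; peptide=M
pos 5: AGG -> R; peptide=MR
pos 8: CUA -> L; peptide=MRL
pos 11: UAU -> Y; peptide=MRLY
pos 14: GAC -> D; peptide=MRLYD
pos 17: GAG -> E; peptide=MRLYDE
pos 20: CCC -> P; peptide=MRLYDEP
pos 23: UAA -> STOP

Answer: MRLYDEP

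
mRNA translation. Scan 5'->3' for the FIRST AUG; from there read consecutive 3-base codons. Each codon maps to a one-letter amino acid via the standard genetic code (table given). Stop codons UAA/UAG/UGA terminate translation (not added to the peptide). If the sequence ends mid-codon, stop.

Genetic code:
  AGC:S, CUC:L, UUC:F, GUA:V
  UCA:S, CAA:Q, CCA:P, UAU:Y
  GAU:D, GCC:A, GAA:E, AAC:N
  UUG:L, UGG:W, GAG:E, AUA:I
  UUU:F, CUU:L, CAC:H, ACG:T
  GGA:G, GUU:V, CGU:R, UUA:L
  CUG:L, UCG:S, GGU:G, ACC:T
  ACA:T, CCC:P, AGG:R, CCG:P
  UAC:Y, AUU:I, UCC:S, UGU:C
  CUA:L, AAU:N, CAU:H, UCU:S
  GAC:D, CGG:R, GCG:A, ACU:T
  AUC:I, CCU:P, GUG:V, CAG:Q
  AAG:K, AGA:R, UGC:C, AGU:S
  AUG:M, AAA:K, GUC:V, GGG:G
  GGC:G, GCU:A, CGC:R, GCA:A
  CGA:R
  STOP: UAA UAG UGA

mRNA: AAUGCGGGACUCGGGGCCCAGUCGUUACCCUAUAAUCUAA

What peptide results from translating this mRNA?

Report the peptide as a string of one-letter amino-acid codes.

Answer: MRDSGPSRYPII

Derivation:
start AUG at pos 1
pos 1: AUG -> M; peptide=M
pos 4: CGG -> R; peptide=MR
pos 7: GAC -> D; peptide=MRD
pos 10: UCG -> S; peptide=MRDS
pos 13: GGG -> G; peptide=MRDSG
pos 16: CCC -> P; peptide=MRDSGP
pos 19: AGU -> S; peptide=MRDSGPS
pos 22: CGU -> R; peptide=MRDSGPSR
pos 25: UAC -> Y; peptide=MRDSGPSRY
pos 28: CCU -> P; peptide=MRDSGPSRYP
pos 31: AUA -> I; peptide=MRDSGPSRYPI
pos 34: AUC -> I; peptide=MRDSGPSRYPII
pos 37: UAA -> STOP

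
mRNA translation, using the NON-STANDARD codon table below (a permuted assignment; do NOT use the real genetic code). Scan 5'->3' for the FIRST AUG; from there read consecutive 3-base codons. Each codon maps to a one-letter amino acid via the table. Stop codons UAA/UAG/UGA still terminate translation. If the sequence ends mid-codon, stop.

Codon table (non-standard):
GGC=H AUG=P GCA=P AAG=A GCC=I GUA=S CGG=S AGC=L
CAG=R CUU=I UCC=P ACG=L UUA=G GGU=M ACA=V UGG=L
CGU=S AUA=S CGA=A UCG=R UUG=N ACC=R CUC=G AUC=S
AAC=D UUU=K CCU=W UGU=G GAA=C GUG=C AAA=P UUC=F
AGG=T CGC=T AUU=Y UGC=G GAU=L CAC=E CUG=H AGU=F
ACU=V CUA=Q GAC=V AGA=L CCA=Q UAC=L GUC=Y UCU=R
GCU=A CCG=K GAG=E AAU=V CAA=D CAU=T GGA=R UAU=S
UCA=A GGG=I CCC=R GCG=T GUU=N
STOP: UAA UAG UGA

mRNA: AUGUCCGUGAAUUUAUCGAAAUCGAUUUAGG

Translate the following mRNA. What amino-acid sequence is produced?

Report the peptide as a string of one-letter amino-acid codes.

Answer: PPCVGRPRY

Derivation:
start AUG at pos 0
pos 0: AUG -> P; peptide=P
pos 3: UCC -> P; peptide=PP
pos 6: GUG -> C; peptide=PPC
pos 9: AAU -> V; peptide=PPCV
pos 12: UUA -> G; peptide=PPCVG
pos 15: UCG -> R; peptide=PPCVGR
pos 18: AAA -> P; peptide=PPCVGRP
pos 21: UCG -> R; peptide=PPCVGRPR
pos 24: AUU -> Y; peptide=PPCVGRPRY
pos 27: UAG -> STOP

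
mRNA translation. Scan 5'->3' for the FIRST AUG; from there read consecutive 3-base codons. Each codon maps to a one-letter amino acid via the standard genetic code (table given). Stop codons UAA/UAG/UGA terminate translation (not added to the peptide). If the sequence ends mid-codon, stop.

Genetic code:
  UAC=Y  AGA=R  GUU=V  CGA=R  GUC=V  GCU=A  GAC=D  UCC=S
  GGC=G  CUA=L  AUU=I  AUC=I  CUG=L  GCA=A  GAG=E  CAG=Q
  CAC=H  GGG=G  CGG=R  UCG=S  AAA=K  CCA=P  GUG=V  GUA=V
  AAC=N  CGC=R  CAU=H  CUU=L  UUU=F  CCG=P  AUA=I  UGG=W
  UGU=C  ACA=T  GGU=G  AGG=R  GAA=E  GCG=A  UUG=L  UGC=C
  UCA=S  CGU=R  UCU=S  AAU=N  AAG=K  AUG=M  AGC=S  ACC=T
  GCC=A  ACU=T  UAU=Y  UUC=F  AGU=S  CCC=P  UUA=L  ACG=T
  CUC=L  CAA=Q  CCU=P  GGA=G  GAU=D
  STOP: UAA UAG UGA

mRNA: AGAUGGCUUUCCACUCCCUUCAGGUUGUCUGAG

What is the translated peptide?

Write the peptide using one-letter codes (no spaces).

Answer: MAFHSLQVV

Derivation:
start AUG at pos 2
pos 2: AUG -> M; peptide=M
pos 5: GCU -> A; peptide=MA
pos 8: UUC -> F; peptide=MAF
pos 11: CAC -> H; peptide=MAFH
pos 14: UCC -> S; peptide=MAFHS
pos 17: CUU -> L; peptide=MAFHSL
pos 20: CAG -> Q; peptide=MAFHSLQ
pos 23: GUU -> V; peptide=MAFHSLQV
pos 26: GUC -> V; peptide=MAFHSLQVV
pos 29: UGA -> STOP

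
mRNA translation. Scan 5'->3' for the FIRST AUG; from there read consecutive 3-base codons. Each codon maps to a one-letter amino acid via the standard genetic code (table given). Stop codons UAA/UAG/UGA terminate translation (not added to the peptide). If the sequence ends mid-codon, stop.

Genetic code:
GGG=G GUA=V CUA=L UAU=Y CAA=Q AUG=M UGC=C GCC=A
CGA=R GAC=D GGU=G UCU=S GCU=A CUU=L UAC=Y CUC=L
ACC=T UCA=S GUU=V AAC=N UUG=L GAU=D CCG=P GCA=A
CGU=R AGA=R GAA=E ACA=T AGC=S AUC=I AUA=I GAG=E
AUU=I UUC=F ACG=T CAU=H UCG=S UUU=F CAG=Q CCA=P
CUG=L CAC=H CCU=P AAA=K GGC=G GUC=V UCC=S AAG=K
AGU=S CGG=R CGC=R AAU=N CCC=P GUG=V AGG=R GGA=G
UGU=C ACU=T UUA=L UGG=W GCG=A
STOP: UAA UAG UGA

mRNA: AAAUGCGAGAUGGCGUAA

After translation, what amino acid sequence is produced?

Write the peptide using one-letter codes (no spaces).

start AUG at pos 2
pos 2: AUG -> M; peptide=M
pos 5: CGA -> R; peptide=MR
pos 8: GAU -> D; peptide=MRD
pos 11: GGC -> G; peptide=MRDG
pos 14: GUA -> V; peptide=MRDGV
pos 17: only 1 nt remain (<3), stop (end of mRNA)

Answer: MRDGV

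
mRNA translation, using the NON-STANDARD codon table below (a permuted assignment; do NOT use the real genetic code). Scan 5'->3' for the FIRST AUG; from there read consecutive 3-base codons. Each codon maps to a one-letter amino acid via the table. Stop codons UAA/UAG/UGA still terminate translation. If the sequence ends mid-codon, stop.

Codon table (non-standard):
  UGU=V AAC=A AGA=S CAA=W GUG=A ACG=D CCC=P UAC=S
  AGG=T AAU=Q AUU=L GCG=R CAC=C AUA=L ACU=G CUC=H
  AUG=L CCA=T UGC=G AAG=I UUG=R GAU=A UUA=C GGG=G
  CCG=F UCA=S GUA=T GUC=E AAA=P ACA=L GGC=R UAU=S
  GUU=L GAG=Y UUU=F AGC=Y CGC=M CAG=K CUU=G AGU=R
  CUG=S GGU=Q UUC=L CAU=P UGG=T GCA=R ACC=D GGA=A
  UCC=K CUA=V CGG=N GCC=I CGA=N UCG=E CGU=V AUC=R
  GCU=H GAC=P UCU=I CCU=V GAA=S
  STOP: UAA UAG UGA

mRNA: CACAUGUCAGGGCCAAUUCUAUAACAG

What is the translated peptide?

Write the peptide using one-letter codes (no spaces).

Answer: LSGTLV

Derivation:
start AUG at pos 3
pos 3: AUG -> L; peptide=L
pos 6: UCA -> S; peptide=LS
pos 9: GGG -> G; peptide=LSG
pos 12: CCA -> T; peptide=LSGT
pos 15: AUU -> L; peptide=LSGTL
pos 18: CUA -> V; peptide=LSGTLV
pos 21: UAA -> STOP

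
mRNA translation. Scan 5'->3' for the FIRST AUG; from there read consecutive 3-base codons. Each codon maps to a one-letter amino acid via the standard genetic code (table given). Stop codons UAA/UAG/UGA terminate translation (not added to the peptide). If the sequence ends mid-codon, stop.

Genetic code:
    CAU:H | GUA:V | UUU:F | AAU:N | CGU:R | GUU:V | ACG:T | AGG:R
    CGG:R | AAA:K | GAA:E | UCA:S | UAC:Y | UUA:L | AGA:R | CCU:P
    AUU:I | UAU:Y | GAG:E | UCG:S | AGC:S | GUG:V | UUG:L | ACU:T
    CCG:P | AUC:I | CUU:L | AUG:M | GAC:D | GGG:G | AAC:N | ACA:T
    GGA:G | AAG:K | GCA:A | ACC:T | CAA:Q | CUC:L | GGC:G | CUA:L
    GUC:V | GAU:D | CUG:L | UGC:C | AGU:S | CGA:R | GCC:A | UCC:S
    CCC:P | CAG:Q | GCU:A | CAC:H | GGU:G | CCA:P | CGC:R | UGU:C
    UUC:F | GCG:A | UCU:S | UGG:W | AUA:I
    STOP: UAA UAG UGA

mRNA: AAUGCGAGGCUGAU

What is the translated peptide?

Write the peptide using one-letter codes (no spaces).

Answer: MRG

Derivation:
start AUG at pos 1
pos 1: AUG -> M; peptide=M
pos 4: CGA -> R; peptide=MR
pos 7: GGC -> G; peptide=MRG
pos 10: UGA -> STOP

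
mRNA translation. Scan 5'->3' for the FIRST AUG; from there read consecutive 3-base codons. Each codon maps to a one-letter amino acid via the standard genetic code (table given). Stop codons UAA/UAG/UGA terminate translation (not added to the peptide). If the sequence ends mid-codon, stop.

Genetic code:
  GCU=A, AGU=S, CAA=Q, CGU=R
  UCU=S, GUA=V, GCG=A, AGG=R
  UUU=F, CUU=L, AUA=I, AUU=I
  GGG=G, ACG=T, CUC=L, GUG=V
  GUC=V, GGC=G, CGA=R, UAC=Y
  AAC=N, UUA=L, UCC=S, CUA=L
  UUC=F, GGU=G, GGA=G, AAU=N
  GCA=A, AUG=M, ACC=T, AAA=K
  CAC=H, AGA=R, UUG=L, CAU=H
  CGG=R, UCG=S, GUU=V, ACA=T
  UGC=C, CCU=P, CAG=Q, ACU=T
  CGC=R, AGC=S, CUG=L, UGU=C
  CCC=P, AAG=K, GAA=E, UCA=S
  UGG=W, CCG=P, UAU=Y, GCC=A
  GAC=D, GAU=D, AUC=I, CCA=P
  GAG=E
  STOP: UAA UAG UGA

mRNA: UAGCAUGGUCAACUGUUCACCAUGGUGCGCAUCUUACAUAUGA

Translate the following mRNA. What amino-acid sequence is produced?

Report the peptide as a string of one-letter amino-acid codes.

Answer: MVNCSPWCASYI

Derivation:
start AUG at pos 4
pos 4: AUG -> M; peptide=M
pos 7: GUC -> V; peptide=MV
pos 10: AAC -> N; peptide=MVN
pos 13: UGU -> C; peptide=MVNC
pos 16: UCA -> S; peptide=MVNCS
pos 19: CCA -> P; peptide=MVNCSP
pos 22: UGG -> W; peptide=MVNCSPW
pos 25: UGC -> C; peptide=MVNCSPWC
pos 28: GCA -> A; peptide=MVNCSPWCA
pos 31: UCU -> S; peptide=MVNCSPWCAS
pos 34: UAC -> Y; peptide=MVNCSPWCASY
pos 37: AUA -> I; peptide=MVNCSPWCASYI
pos 40: UGA -> STOP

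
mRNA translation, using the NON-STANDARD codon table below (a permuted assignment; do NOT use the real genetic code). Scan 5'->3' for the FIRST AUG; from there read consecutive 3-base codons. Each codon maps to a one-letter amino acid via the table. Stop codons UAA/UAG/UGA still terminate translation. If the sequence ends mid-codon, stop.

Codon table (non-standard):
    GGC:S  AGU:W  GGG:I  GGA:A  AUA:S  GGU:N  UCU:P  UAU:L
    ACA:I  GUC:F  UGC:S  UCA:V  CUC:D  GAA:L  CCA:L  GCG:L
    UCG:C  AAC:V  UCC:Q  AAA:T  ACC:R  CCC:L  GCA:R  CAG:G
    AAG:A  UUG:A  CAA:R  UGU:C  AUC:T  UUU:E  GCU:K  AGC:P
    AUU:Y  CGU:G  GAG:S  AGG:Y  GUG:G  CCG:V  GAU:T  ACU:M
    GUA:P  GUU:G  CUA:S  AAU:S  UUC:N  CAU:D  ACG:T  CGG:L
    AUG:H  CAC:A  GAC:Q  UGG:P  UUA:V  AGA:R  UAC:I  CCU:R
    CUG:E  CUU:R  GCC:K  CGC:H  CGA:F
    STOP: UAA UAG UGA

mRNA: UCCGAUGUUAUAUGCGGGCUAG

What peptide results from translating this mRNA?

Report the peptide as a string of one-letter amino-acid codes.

Answer: HVLLS

Derivation:
start AUG at pos 4
pos 4: AUG -> H; peptide=H
pos 7: UUA -> V; peptide=HV
pos 10: UAU -> L; peptide=HVL
pos 13: GCG -> L; peptide=HVLL
pos 16: GGC -> S; peptide=HVLLS
pos 19: UAG -> STOP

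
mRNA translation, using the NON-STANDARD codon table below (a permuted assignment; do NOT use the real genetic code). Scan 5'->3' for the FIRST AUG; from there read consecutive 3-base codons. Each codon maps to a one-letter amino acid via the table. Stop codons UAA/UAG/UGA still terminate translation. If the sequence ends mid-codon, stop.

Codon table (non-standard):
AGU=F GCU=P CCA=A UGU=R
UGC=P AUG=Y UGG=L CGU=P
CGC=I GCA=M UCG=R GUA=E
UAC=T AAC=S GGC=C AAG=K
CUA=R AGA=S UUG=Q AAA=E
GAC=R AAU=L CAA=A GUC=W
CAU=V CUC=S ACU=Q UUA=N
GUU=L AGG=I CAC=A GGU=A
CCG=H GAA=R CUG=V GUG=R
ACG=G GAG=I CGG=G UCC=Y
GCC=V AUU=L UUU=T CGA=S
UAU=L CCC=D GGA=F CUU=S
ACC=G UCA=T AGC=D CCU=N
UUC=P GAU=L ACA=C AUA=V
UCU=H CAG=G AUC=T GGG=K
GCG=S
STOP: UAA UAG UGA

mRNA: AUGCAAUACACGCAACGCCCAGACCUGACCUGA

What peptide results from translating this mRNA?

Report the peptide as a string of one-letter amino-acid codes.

start AUG at pos 0
pos 0: AUG -> Y; peptide=Y
pos 3: CAA -> A; peptide=YA
pos 6: UAC -> T; peptide=YAT
pos 9: ACG -> G; peptide=YATG
pos 12: CAA -> A; peptide=YATGA
pos 15: CGC -> I; peptide=YATGAI
pos 18: CCA -> A; peptide=YATGAIA
pos 21: GAC -> R; peptide=YATGAIAR
pos 24: CUG -> V; peptide=YATGAIARV
pos 27: ACC -> G; peptide=YATGAIARVG
pos 30: UGA -> STOP

Answer: YATGAIARVG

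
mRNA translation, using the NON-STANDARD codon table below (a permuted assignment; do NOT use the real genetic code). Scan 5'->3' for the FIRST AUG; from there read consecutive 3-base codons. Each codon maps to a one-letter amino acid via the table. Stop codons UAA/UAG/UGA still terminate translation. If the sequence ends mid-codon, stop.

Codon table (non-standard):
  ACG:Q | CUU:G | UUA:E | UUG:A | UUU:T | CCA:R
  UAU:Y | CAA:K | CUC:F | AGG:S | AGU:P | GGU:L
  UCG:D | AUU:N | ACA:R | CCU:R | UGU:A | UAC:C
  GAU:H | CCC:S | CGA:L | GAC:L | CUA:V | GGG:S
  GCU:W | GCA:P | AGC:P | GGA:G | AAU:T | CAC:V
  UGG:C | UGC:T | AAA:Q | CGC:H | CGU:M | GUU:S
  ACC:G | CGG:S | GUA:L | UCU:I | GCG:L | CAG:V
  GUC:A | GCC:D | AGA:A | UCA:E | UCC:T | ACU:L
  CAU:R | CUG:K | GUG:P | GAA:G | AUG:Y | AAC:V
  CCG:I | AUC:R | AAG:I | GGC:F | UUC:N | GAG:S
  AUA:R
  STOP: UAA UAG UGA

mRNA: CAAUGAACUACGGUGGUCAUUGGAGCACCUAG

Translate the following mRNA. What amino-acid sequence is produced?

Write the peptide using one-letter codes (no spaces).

start AUG at pos 2
pos 2: AUG -> Y; peptide=Y
pos 5: AAC -> V; peptide=YV
pos 8: UAC -> C; peptide=YVC
pos 11: GGU -> L; peptide=YVCL
pos 14: GGU -> L; peptide=YVCLL
pos 17: CAU -> R; peptide=YVCLLR
pos 20: UGG -> C; peptide=YVCLLRC
pos 23: AGC -> P; peptide=YVCLLRCP
pos 26: ACC -> G; peptide=YVCLLRCPG
pos 29: UAG -> STOP

Answer: YVCLLRCPG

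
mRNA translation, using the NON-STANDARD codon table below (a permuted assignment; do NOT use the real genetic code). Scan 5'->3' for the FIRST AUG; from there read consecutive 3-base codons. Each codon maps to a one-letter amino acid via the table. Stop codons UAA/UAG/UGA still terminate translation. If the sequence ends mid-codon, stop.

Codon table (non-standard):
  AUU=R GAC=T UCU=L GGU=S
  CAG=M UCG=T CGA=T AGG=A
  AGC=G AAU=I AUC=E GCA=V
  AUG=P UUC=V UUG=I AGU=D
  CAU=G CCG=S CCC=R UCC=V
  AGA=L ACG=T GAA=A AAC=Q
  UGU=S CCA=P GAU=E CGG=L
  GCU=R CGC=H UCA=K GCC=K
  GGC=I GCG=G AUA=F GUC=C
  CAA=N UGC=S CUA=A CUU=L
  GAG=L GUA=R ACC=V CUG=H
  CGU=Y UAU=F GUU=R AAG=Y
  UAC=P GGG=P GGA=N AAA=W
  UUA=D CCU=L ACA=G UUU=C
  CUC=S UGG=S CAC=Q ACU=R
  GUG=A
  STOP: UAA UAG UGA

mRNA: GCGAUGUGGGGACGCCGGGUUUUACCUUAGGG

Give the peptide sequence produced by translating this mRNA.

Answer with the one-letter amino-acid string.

Answer: PSNHLRDL

Derivation:
start AUG at pos 3
pos 3: AUG -> P; peptide=P
pos 6: UGG -> S; peptide=PS
pos 9: GGA -> N; peptide=PSN
pos 12: CGC -> H; peptide=PSNH
pos 15: CGG -> L; peptide=PSNHL
pos 18: GUU -> R; peptide=PSNHLR
pos 21: UUA -> D; peptide=PSNHLRD
pos 24: CCU -> L; peptide=PSNHLRDL
pos 27: UAG -> STOP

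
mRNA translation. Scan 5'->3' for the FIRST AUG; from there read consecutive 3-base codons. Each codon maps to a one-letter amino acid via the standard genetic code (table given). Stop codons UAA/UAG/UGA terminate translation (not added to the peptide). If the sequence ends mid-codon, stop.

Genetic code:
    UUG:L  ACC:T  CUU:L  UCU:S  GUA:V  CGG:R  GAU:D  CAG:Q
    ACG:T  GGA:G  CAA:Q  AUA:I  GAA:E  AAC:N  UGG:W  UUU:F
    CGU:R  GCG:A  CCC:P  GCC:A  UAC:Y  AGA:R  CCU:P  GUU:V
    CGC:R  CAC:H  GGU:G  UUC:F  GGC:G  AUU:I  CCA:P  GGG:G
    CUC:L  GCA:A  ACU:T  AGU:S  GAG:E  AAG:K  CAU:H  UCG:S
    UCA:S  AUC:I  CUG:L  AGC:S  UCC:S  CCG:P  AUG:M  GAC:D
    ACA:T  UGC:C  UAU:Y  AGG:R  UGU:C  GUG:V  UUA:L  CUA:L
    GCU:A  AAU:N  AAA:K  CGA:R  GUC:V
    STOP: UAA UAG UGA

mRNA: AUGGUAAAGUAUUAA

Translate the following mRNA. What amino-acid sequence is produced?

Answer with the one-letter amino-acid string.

start AUG at pos 0
pos 0: AUG -> M; peptide=M
pos 3: GUA -> V; peptide=MV
pos 6: AAG -> K; peptide=MVK
pos 9: UAU -> Y; peptide=MVKY
pos 12: UAA -> STOP

Answer: MVKY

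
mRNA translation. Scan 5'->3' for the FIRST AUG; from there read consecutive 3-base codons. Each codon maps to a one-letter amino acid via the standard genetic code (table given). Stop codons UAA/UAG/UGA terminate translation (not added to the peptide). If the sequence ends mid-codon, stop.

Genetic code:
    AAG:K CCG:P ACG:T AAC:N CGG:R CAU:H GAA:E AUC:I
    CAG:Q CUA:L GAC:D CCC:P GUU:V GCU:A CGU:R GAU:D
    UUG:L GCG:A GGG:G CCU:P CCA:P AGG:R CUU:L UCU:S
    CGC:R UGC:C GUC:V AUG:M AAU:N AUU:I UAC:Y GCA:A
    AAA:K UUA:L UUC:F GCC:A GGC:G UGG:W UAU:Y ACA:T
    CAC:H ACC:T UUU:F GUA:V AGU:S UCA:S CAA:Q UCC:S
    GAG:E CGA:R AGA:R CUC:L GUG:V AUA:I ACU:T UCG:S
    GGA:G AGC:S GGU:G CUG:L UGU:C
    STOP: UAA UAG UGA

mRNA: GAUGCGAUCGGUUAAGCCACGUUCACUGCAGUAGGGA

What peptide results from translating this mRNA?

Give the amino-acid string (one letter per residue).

start AUG at pos 1
pos 1: AUG -> M; peptide=M
pos 4: CGA -> R; peptide=MR
pos 7: UCG -> S; peptide=MRS
pos 10: GUU -> V; peptide=MRSV
pos 13: AAG -> K; peptide=MRSVK
pos 16: CCA -> P; peptide=MRSVKP
pos 19: CGU -> R; peptide=MRSVKPR
pos 22: UCA -> S; peptide=MRSVKPRS
pos 25: CUG -> L; peptide=MRSVKPRSL
pos 28: CAG -> Q; peptide=MRSVKPRSLQ
pos 31: UAG -> STOP

Answer: MRSVKPRSLQ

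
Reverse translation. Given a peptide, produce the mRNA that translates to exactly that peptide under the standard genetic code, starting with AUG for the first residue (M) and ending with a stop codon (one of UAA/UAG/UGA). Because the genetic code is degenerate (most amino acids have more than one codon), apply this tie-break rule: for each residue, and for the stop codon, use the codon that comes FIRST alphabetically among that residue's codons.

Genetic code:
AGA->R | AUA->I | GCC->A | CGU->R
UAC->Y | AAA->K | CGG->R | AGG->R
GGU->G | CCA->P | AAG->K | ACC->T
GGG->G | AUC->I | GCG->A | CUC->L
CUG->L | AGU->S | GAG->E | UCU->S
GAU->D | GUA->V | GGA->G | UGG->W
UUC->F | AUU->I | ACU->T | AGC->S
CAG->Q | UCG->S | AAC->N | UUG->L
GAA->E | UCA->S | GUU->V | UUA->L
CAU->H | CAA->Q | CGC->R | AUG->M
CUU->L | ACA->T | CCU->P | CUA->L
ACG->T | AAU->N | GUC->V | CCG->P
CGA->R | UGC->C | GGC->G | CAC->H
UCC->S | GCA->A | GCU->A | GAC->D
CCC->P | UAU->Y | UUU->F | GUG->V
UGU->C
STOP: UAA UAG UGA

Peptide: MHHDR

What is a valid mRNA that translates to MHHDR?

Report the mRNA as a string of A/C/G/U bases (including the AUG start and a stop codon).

residue 1: M -> AUG (start codon)
residue 2: H codons sorted = CAC,CAU -> pick first = CAC
residue 3: H codons sorted = CAC,CAU -> pick first = CAC
residue 4: D codons sorted = GAC,GAU -> pick first = GAC
residue 5: R codons sorted = AGA,AGG,CGA,CGC,CGG,CGU -> pick first = AGA
terminator: stop codons sorted = UAA,UAG,UGA -> pick first = UAA

Answer: mRNA: AUGCACCACGACAGAUAA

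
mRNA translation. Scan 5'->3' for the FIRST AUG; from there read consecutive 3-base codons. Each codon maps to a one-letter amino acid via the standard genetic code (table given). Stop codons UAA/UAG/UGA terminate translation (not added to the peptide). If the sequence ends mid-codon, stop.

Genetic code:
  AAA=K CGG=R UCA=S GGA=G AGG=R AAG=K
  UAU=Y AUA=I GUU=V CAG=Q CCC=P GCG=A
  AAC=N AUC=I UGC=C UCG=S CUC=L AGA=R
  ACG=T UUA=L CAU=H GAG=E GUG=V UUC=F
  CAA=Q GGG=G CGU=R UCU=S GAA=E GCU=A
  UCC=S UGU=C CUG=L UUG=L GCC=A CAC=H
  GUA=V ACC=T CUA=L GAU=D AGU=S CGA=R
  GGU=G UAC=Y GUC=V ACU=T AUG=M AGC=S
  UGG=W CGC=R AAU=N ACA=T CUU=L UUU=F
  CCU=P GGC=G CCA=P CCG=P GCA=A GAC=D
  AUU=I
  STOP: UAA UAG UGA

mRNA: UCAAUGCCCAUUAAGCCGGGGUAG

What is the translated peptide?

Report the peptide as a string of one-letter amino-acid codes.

Answer: MPIKPG

Derivation:
start AUG at pos 3
pos 3: AUG -> M; peptide=M
pos 6: CCC -> P; peptide=MP
pos 9: AUU -> I; peptide=MPI
pos 12: AAG -> K; peptide=MPIK
pos 15: CCG -> P; peptide=MPIKP
pos 18: GGG -> G; peptide=MPIKPG
pos 21: UAG -> STOP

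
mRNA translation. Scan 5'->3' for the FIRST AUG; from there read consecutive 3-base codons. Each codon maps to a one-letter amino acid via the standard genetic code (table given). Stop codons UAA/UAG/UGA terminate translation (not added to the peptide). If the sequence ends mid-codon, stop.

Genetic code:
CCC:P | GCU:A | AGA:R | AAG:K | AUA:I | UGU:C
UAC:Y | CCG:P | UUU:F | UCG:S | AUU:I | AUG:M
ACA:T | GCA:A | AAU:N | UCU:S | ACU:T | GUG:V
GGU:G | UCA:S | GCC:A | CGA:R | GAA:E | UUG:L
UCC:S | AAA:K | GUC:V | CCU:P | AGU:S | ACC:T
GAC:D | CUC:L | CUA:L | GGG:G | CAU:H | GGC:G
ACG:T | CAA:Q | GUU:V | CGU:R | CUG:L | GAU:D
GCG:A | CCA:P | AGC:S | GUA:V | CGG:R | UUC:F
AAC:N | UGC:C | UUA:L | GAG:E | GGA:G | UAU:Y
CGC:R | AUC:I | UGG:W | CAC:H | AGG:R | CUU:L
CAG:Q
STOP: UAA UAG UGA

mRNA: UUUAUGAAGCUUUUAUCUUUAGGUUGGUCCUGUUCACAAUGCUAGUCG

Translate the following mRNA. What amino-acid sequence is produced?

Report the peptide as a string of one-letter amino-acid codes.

start AUG at pos 3
pos 3: AUG -> M; peptide=M
pos 6: AAG -> K; peptide=MK
pos 9: CUU -> L; peptide=MKL
pos 12: UUA -> L; peptide=MKLL
pos 15: UCU -> S; peptide=MKLLS
pos 18: UUA -> L; peptide=MKLLSL
pos 21: GGU -> G; peptide=MKLLSLG
pos 24: UGG -> W; peptide=MKLLSLGW
pos 27: UCC -> S; peptide=MKLLSLGWS
pos 30: UGU -> C; peptide=MKLLSLGWSC
pos 33: UCA -> S; peptide=MKLLSLGWSCS
pos 36: CAA -> Q; peptide=MKLLSLGWSCSQ
pos 39: UGC -> C; peptide=MKLLSLGWSCSQC
pos 42: UAG -> STOP

Answer: MKLLSLGWSCSQC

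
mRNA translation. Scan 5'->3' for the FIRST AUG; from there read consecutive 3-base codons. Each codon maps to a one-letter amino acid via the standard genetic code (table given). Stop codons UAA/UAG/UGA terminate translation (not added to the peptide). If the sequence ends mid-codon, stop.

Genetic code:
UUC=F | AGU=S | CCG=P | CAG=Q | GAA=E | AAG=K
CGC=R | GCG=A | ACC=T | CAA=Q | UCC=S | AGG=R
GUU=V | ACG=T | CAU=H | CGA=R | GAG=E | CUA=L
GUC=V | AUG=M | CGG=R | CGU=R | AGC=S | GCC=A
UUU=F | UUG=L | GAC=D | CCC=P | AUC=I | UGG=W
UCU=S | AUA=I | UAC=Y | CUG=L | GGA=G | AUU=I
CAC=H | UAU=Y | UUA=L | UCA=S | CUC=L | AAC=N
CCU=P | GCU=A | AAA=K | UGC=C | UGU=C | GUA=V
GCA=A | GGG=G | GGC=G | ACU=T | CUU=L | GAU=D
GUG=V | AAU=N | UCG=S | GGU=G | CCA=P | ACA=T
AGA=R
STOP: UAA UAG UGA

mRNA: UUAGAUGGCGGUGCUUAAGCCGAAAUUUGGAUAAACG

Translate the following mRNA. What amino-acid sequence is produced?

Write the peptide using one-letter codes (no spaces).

Answer: MAVLKPKFG

Derivation:
start AUG at pos 4
pos 4: AUG -> M; peptide=M
pos 7: GCG -> A; peptide=MA
pos 10: GUG -> V; peptide=MAV
pos 13: CUU -> L; peptide=MAVL
pos 16: AAG -> K; peptide=MAVLK
pos 19: CCG -> P; peptide=MAVLKP
pos 22: AAA -> K; peptide=MAVLKPK
pos 25: UUU -> F; peptide=MAVLKPKF
pos 28: GGA -> G; peptide=MAVLKPKFG
pos 31: UAA -> STOP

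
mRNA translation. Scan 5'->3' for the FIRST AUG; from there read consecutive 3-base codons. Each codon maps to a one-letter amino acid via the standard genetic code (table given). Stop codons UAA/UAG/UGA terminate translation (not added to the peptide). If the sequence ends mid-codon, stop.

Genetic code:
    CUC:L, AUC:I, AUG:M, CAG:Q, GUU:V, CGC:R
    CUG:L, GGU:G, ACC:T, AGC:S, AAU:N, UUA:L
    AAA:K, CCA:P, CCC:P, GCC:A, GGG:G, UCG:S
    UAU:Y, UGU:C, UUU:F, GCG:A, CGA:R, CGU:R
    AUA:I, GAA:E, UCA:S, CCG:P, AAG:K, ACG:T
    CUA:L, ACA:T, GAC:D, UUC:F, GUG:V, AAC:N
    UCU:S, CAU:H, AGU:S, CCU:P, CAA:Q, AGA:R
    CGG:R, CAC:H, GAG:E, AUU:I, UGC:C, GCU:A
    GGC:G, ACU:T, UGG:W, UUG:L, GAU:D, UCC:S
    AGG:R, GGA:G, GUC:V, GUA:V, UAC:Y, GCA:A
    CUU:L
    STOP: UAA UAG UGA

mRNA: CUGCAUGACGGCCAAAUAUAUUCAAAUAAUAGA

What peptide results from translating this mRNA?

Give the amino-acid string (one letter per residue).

Answer: MTAKYIQII

Derivation:
start AUG at pos 4
pos 4: AUG -> M; peptide=M
pos 7: ACG -> T; peptide=MT
pos 10: GCC -> A; peptide=MTA
pos 13: AAA -> K; peptide=MTAK
pos 16: UAU -> Y; peptide=MTAKY
pos 19: AUU -> I; peptide=MTAKYI
pos 22: CAA -> Q; peptide=MTAKYIQ
pos 25: AUA -> I; peptide=MTAKYIQI
pos 28: AUA -> I; peptide=MTAKYIQII
pos 31: only 2 nt remain (<3), stop (end of mRNA)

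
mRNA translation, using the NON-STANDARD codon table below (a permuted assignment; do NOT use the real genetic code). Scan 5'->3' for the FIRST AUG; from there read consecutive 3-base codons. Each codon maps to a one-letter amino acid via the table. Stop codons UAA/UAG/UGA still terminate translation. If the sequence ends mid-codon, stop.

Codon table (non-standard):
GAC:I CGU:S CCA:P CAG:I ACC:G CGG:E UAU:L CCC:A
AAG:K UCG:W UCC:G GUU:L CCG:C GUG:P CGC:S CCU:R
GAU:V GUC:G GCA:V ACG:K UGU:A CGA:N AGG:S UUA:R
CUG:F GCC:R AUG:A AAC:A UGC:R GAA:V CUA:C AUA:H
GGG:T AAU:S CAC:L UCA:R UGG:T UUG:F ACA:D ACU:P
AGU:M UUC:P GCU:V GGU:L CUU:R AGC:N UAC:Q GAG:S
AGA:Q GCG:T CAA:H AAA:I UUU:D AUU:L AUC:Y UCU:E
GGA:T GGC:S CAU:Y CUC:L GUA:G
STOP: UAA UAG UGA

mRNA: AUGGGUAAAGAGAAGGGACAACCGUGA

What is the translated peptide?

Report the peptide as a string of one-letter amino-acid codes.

Answer: ALISKTHC

Derivation:
start AUG at pos 0
pos 0: AUG -> A; peptide=A
pos 3: GGU -> L; peptide=AL
pos 6: AAA -> I; peptide=ALI
pos 9: GAG -> S; peptide=ALIS
pos 12: AAG -> K; peptide=ALISK
pos 15: GGA -> T; peptide=ALISKT
pos 18: CAA -> H; peptide=ALISKTH
pos 21: CCG -> C; peptide=ALISKTHC
pos 24: UGA -> STOP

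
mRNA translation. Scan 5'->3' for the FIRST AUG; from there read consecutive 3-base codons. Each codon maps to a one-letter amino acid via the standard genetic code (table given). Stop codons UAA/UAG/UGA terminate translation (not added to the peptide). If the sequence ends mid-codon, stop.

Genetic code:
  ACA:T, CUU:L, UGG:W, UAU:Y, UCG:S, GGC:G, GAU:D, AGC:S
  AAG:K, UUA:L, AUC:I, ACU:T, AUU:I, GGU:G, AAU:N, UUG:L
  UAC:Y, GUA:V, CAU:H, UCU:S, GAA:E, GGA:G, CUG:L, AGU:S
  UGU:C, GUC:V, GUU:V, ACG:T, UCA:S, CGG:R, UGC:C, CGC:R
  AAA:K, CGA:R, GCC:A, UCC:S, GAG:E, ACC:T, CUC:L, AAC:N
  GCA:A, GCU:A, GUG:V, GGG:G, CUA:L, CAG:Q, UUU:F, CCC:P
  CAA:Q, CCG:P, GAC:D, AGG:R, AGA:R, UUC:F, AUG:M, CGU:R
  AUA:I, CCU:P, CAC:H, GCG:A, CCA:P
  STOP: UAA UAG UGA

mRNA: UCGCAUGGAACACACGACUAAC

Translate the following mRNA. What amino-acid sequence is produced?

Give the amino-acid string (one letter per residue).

start AUG at pos 4
pos 4: AUG -> M; peptide=M
pos 7: GAA -> E; peptide=ME
pos 10: CAC -> H; peptide=MEH
pos 13: ACG -> T; peptide=MEHT
pos 16: ACU -> T; peptide=MEHTT
pos 19: AAC -> N; peptide=MEHTTN
pos 22: only 0 nt remain (<3), stop (end of mRNA)

Answer: MEHTTN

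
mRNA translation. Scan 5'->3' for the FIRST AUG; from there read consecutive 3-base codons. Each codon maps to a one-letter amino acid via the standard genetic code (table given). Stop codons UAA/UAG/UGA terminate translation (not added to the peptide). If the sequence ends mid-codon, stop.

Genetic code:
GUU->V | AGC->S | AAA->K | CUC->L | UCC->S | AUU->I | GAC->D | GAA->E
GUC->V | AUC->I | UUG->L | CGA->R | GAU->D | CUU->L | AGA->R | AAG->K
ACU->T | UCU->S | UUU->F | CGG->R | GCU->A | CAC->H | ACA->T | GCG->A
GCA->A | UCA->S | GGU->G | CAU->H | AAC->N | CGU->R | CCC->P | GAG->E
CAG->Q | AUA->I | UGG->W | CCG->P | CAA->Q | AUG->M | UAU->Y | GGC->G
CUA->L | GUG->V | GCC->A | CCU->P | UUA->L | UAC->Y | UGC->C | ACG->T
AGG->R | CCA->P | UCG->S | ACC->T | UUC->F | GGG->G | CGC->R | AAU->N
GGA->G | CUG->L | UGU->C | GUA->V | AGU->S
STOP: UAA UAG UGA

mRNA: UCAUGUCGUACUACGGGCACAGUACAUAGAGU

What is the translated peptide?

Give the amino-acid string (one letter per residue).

Answer: MSYYGHST

Derivation:
start AUG at pos 2
pos 2: AUG -> M; peptide=M
pos 5: UCG -> S; peptide=MS
pos 8: UAC -> Y; peptide=MSY
pos 11: UAC -> Y; peptide=MSYY
pos 14: GGG -> G; peptide=MSYYG
pos 17: CAC -> H; peptide=MSYYGH
pos 20: AGU -> S; peptide=MSYYGHS
pos 23: ACA -> T; peptide=MSYYGHST
pos 26: UAG -> STOP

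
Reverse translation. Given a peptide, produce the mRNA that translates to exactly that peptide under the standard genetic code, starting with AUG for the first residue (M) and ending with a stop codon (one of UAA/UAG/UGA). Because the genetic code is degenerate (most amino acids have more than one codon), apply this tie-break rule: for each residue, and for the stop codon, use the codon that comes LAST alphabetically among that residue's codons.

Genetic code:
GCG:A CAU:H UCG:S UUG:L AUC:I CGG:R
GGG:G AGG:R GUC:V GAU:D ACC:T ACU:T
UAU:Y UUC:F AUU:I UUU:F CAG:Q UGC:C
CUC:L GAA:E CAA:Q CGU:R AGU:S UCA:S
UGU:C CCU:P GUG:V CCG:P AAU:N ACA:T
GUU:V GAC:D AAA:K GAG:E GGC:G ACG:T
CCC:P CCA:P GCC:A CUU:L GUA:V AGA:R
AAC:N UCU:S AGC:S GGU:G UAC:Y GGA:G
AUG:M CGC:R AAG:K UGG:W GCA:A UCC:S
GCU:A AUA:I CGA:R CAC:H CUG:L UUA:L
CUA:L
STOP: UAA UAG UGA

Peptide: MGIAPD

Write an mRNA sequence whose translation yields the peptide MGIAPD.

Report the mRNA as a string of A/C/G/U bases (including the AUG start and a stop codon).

Answer: mRNA: AUGGGUAUUGCUCCUGAUUGA

Derivation:
residue 1: M -> AUG (start codon)
residue 2: G codons sorted = GGA,GGC,GGG,GGU -> pick last = GGU
residue 3: I codons sorted = AUA,AUC,AUU -> pick last = AUU
residue 4: A codons sorted = GCA,GCC,GCG,GCU -> pick last = GCU
residue 5: P codons sorted = CCA,CCC,CCG,CCU -> pick last = CCU
residue 6: D codons sorted = GAC,GAU -> pick last = GAU
terminator: stop codons sorted = UAA,UAG,UGA -> pick last = UGA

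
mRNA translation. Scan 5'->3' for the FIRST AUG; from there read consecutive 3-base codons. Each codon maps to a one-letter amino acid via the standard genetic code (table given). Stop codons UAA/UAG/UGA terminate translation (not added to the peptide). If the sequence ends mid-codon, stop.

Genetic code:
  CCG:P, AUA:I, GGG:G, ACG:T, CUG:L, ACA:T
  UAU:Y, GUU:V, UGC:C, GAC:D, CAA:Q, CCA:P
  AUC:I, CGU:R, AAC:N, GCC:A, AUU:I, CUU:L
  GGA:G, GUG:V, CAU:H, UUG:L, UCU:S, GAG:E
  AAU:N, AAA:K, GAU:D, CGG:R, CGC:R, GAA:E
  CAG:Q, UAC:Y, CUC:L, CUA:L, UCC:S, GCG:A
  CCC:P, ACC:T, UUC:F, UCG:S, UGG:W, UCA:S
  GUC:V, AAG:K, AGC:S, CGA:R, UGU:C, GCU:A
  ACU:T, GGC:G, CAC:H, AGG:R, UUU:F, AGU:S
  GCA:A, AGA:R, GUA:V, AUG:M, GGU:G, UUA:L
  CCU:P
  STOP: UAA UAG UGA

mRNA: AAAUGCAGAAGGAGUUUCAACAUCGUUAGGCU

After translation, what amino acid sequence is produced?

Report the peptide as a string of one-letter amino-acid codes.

start AUG at pos 2
pos 2: AUG -> M; peptide=M
pos 5: CAG -> Q; peptide=MQ
pos 8: AAG -> K; peptide=MQK
pos 11: GAG -> E; peptide=MQKE
pos 14: UUU -> F; peptide=MQKEF
pos 17: CAA -> Q; peptide=MQKEFQ
pos 20: CAU -> H; peptide=MQKEFQH
pos 23: CGU -> R; peptide=MQKEFQHR
pos 26: UAG -> STOP

Answer: MQKEFQHR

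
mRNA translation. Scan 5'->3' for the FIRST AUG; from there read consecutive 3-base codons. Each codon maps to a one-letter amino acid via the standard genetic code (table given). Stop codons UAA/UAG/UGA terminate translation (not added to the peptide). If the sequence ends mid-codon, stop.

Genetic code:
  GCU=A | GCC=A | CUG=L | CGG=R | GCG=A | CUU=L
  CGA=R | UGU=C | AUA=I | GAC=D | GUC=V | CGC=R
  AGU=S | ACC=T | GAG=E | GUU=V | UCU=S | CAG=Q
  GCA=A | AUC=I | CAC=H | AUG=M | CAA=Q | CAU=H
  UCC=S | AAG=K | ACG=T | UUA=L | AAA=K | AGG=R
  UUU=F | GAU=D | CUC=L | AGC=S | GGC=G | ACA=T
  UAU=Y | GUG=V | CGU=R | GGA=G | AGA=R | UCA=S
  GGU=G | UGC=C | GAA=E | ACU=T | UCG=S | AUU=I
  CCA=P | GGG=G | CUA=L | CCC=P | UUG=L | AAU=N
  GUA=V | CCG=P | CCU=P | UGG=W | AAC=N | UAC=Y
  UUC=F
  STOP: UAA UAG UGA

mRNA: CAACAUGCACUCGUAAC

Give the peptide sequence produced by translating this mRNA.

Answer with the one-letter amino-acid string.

start AUG at pos 4
pos 4: AUG -> M; peptide=M
pos 7: CAC -> H; peptide=MH
pos 10: UCG -> S; peptide=MHS
pos 13: UAA -> STOP

Answer: MHS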